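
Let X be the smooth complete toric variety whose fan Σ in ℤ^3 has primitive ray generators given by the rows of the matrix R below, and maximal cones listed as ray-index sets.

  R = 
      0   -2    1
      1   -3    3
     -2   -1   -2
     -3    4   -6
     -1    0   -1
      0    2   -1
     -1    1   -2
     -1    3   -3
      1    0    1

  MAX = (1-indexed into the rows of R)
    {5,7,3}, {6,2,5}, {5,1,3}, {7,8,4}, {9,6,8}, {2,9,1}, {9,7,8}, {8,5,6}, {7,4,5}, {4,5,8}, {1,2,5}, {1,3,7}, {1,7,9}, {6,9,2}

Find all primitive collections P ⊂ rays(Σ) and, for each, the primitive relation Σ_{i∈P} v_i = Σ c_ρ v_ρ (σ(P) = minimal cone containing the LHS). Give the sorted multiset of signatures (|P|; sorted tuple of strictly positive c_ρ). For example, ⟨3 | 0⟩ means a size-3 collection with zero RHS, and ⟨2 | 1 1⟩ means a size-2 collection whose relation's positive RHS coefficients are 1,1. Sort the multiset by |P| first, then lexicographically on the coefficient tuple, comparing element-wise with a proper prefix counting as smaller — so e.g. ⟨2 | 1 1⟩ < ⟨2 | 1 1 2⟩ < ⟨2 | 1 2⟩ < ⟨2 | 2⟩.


17 collections generate NE(X_Σ); each relation:

  {1,6}:  v_{1} + v_{6} = 0  ⇒ sig = ⟨2 | 0⟩
  {2,8}:  v_{2} + v_{8} = 0  ⇒ sig = ⟨2 | 0⟩
  {5,9}:  v_{5} + v_{9} = 0  ⇒ sig = ⟨2 | 0⟩
  {1,8}:  v_{1} + v_{8} = v_{7}  ⇒ sig = ⟨2 | 1⟩
  {2,7}:  v_{2} + v_{7} = v_{1}  ⇒ sig = ⟨2 | 1⟩
  {6,7}:  v_{6} + v_{7} = v_{8}  ⇒ sig = ⟨2 | 1⟩
  {2,4}:  v_{2} + v_{4} = v_{5} + v_{7}  ⇒ sig = ⟨2 | 1 1⟩
  {3,6}:  v_{3} + v_{6} = v_{5} + v_{7}  ⇒ sig = ⟨2 | 1 1⟩
  {3,9}:  v_{3} + v_{9} = v_{1} + v_{7}  ⇒ sig = ⟨2 | 1 1⟩
  {4,9}:  v_{4} + v_{9} = v_{7} + v_{8}  ⇒ sig = ⟨2 | 1 1⟩
  {1,4}:  v_{1} + v_{4} = v_{5} + 2·v_{7}  ⇒ sig = ⟨2 | 1 2⟩
  {2,3}:  v_{2} + v_{3} = 2·v_{1} + v_{5}  ⇒ sig = ⟨2 | 1 2⟩
  {3,8}:  v_{3} + v_{8} = v_{5} + 2·v_{7}  ⇒ sig = ⟨2 | 1 2⟩
  {4,6}:  v_{4} + v_{6} = v_{5} + 2·v_{8}  ⇒ sig = ⟨2 | 1 2⟩
  {3,4}:  v_{3} + v_{4} = 2·v_{5} + 3·v_{7}  ⇒ sig = ⟨2 | 2 3⟩
  {1,5,7}:  v_{1} + v_{5} + v_{7} = v_{3}  ⇒ sig = ⟨3 | 1⟩
  {5,7,8}:  v_{5} + v_{7} + v_{8} = v_{4}  ⇒ sig = ⟨3 | 1⟩

Hence PRS(X_Σ) =
    ⟨2 | 0⟩
    ⟨2 | 0⟩
    ⟨2 | 0⟩
    ⟨2 | 1⟩
    ⟨2 | 1⟩
    ⟨2 | 1⟩
    ⟨2 | 1 1⟩
    ⟨2 | 1 1⟩
    ⟨2 | 1 1⟩
    ⟨2 | 1 1⟩
    ⟨2 | 1 2⟩
    ⟨2 | 1 2⟩
    ⟨2 | 1 2⟩
    ⟨2 | 1 2⟩
    ⟨2 | 2 3⟩
    ⟨3 | 1⟩
    ⟨3 | 1⟩


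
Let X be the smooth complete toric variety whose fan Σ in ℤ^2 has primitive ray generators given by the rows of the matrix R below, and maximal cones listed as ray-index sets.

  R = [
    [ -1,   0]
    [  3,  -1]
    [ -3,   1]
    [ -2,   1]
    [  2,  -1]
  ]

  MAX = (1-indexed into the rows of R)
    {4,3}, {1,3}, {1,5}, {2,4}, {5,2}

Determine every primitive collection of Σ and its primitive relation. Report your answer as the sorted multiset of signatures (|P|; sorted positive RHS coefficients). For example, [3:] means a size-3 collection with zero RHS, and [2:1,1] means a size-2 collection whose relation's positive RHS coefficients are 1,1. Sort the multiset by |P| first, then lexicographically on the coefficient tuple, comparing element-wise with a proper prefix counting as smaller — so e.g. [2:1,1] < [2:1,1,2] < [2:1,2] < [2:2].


Primitive collections (5):

  • {2,3}:  v_{2} + v_{3} = 0  so sig = [2:]
  • {4,5}:  v_{4} + v_{5} = 0  so sig = [2:]
  • {1,2}:  v_{1} + v_{2} = v_{5}  so sig = [2:1]
  • {1,4}:  v_{1} + v_{4} = v_{3}  so sig = [2:1]
  • {3,5}:  v_{3} + v_{5} = v_{1}  so sig = [2:1]

Sorted signature multiset PRS(X):
{ [2:] ×2,  [2:1] ×3 }


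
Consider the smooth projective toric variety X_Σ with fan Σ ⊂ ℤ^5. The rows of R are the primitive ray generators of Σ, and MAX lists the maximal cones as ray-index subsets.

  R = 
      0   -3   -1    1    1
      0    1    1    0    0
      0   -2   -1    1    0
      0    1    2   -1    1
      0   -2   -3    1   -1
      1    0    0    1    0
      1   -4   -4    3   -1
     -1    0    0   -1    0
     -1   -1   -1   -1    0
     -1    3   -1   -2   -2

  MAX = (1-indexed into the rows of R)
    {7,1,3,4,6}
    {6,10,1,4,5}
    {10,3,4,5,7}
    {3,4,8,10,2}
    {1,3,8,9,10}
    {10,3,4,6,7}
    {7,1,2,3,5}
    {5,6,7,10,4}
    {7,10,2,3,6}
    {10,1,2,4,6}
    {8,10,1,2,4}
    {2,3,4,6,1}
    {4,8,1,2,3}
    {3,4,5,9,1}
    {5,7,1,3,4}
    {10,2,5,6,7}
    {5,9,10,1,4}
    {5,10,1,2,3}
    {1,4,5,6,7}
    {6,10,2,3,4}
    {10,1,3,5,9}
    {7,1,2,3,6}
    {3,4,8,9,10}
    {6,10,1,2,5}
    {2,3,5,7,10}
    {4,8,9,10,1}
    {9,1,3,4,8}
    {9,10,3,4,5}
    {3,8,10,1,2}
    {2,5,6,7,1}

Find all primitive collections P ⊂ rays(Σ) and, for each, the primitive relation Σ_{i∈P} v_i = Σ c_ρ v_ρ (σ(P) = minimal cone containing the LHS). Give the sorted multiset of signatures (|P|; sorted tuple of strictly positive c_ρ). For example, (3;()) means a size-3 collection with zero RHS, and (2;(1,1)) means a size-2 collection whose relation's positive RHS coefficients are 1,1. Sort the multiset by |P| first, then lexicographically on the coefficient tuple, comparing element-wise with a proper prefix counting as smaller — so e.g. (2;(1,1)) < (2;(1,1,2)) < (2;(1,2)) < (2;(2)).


Δ(Σ) — 10 vertices, 12 min non-faces:

  P={6,8}:  v_{6} + v_{8} = 0  ⟹  sig = (2;())
  P={2,9}:  v_{2} + v_{9} = v_{8}  ⟹  sig = (2;(1))
  P={6,9}:  v_{6} + v_{9} = v_{4} + v_{5}  ⟹  sig = (2;(1,1))
  P={7,8}:  v_{7} + v_{8} = v_{3} + v_{5}  ⟹  sig = (2;(1,1))
  P={5,8}:  v_{5} + v_{8} = v_{1} + v_{3} + v_{10}  ⟹  sig = (2;(1,1,1))
  P={7,9}:  v_{7} + v_{9} = v_{3} + v_{4} + 2·v_{5}  ⟹  sig = (2;(1,1,2))
  P={2,4,5}:  v_{2} + v_{4} + v_{5} = 0  ⟹  sig = (3;())
  P={3,5,6}:  v_{3} + v_{5} + v_{6} = v_{7}  ⟹  sig = (3;(1))
  P={2,4,7}:  v_{2} + v_{4} + v_{7} = v_{3} + v_{6}  ⟹  sig = (3;(1,1))
  P={1,7,10}:  v_{1} + v_{7} + v_{10} = 2·v_{5}  ⟹  sig = (3;(2))
  P={1,3,4,10}:  v_{1} + v_{3} + v_{4} + v_{10} = v_{9}  ⟹  sig = (4;(1))
  P={1,3,6,10}:  v_{1} + v_{3} + v_{6} + v_{10} = v_{5}  ⟹  sig = (4;(1))

so the primitive-relation signature multiset is
    (2;())
    (2;(1))
    (2;(1,1))
    (2;(1,1))
    (2;(1,1,1))
    (2;(1,1,2))
    (3;())
    (3;(1))
    (3;(1,1))
    (3;(2))
    (4;(1))
    (4;(1))


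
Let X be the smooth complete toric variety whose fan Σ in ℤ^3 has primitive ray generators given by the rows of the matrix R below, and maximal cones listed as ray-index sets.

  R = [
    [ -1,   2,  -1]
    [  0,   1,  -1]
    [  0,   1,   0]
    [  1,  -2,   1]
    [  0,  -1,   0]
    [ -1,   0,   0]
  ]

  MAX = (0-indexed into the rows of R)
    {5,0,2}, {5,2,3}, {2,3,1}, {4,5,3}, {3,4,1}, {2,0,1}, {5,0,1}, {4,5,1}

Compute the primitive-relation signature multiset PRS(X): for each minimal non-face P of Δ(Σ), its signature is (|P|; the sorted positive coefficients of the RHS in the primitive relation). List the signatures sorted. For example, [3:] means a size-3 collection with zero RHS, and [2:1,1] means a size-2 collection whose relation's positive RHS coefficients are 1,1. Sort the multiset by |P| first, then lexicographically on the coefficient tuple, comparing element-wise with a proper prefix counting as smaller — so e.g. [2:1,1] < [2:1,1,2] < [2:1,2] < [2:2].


Minimal non-faces — 5 found among 6 rays, 8 max cones:

  P={0,3}:  v_{0} + v_{3} = 0  ⇒ sig = [2:]
  P={2,4}:  v_{2} + v_{4} = 0  ⇒ sig = [2:]
  P={0,4}:  v_{0} + v_{4} = v_{1} + v_{5}  ⇒ sig = [2:1,1]
  P={1,2,5}:  v_{1} + v_{2} + v_{5} = v_{0}  ⇒ sig = [3:1]
  P={1,3,5}:  v_{1} + v_{3} + v_{5} = v_{4}  ⇒ sig = [3:1]

Hence PRS(X_Σ) =
{ [2:] ×2,  [2:1,1],  [3:1] ×2 }


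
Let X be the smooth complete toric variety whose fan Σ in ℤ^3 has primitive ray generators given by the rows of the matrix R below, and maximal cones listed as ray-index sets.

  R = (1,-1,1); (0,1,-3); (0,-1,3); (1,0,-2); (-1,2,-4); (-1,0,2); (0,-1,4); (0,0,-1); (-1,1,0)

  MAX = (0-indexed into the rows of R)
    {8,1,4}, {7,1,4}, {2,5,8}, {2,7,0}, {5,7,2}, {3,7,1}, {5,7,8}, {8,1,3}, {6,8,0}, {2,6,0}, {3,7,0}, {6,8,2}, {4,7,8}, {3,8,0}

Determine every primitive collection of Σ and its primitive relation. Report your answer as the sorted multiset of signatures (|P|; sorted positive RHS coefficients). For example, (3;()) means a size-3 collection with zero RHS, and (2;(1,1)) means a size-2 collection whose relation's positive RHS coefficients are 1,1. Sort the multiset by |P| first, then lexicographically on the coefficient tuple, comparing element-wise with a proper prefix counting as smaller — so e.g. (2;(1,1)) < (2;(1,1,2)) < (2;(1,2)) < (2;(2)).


Minimal non-faces — 20 found among 9 rays, 14 max cones:

  P={1,2}:  v_{1} + v_{2} = 0  ⟹  sig = (2;())
  P={3,5}:  v_{3} + v_{5} = 0  ⟹  sig = (2;())
  P={0,1}:  v_{0} + v_{1} = v_{3}  ⟹  sig = (2;(1))
  P={0,4}:  v_{0} + v_{4} = v_{1}  ⟹  sig = (2;(1))
  P={0,5}:  v_{0} + v_{5} = v_{2}  ⟹  sig = (2;(1))
  P={2,3}:  v_{2} + v_{3} = v_{0}  ⟹  sig = (2;(1))
  P={4,6}:  v_{4} + v_{6} = v_{8}  ⟹  sig = (2;(1))
  P={6,7}:  v_{6} + v_{7} = v_{2}  ⟹  sig = (2;(1))
  P={1,5}:  v_{1} + v_{5} = v_{7} + v_{8}  ⟹  sig = (2;(1,1))
  P={1,6}:  v_{1} + v_{6} = v_{0} + v_{8}  ⟹  sig = (2;(1,1))
  P={2,4}:  v_{2} + v_{4} = v_{7} + v_{8}  ⟹  sig = (2;(1,1))
  P={3,6}:  v_{3} + v_{6} = 2·v_{0} + v_{8}  ⟹  sig = (2;(1,2))
  P={5,6}:  v_{5} + v_{6} = 2·v_{2} + v_{8}  ⟹  sig = (2;(1,2))
  P={3,4}:  v_{3} + v_{4} = 2·v_{1}  ⟹  sig = (2;(2))
  P={4,5}:  v_{4} + v_{5} = 2·v_{7} + 2·v_{8}  ⟹  sig = (2;(2,2))
  P={0,7,8}:  v_{0} + v_{7} + v_{8} = 0  ⟹  sig = (3;())
  P={0,2,8}:  v_{0} + v_{2} + v_{8} = v_{6}  ⟹  sig = (3;(1))
  P={1,7,8}:  v_{1} + v_{7} + v_{8} = v_{4}  ⟹  sig = (3;(1))
  P={2,7,8}:  v_{2} + v_{7} + v_{8} = v_{5}  ⟹  sig = (3;(1))
  P={3,7,8}:  v_{3} + v_{7} + v_{8} = v_{1}  ⟹  sig = (3;(1))

Sorted signature multiset PRS(X):
[(2;()), (2;()), (2;(1)), (2;(1)), (2;(1)), (2;(1)), (2;(1)), (2;(1)), (2;(1,1)), (2;(1,1)), (2;(1,1)), (2;(1,2)), (2;(1,2)), (2;(2)), (2;(2,2)), (3;()), (3;(1)), (3;(1)), (3;(1)), (3;(1))]


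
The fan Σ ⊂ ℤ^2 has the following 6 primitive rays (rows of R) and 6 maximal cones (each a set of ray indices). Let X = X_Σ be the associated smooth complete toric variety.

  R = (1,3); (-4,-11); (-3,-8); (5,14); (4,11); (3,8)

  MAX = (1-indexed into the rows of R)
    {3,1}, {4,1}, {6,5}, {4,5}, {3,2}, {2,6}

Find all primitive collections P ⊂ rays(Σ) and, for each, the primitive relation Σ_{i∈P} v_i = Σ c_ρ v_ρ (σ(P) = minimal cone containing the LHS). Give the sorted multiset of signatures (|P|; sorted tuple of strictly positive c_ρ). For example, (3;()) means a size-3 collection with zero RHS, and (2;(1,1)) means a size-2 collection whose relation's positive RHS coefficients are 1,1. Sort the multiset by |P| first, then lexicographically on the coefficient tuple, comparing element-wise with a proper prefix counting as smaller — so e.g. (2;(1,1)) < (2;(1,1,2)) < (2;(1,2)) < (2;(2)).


Δ(Σ) — 6 vertices, 9 min non-faces:

  P = {2,5}:  v_{2} + v_{5} = 0  so sig = (2;())
  P = {3,6}:  v_{3} + v_{6} = 0  so sig = (2;())
  P = {1,2}:  v_{1} + v_{2} = v_{3}  so sig = (2;(1))
  P = {1,5}:  v_{1} + v_{5} = v_{4}  so sig = (2;(1))
  P = {1,6}:  v_{1} + v_{6} = v_{5}  so sig = (2;(1))
  P = {2,4}:  v_{2} + v_{4} = v_{1}  so sig = (2;(1))
  P = {3,5}:  v_{3} + v_{5} = v_{1}  so sig = (2;(1))
  P = {3,4}:  v_{3} + v_{4} = 2·v_{1}  so sig = (2;(2))
  P = {4,6}:  v_{4} + v_{6} = 2·v_{5}  so sig = (2;(2))

so the primitive-relation signature multiset is
    |P|=2: 9 collections, coeffs (), (), (1), (1), (1), (1), (1), (2), (2)


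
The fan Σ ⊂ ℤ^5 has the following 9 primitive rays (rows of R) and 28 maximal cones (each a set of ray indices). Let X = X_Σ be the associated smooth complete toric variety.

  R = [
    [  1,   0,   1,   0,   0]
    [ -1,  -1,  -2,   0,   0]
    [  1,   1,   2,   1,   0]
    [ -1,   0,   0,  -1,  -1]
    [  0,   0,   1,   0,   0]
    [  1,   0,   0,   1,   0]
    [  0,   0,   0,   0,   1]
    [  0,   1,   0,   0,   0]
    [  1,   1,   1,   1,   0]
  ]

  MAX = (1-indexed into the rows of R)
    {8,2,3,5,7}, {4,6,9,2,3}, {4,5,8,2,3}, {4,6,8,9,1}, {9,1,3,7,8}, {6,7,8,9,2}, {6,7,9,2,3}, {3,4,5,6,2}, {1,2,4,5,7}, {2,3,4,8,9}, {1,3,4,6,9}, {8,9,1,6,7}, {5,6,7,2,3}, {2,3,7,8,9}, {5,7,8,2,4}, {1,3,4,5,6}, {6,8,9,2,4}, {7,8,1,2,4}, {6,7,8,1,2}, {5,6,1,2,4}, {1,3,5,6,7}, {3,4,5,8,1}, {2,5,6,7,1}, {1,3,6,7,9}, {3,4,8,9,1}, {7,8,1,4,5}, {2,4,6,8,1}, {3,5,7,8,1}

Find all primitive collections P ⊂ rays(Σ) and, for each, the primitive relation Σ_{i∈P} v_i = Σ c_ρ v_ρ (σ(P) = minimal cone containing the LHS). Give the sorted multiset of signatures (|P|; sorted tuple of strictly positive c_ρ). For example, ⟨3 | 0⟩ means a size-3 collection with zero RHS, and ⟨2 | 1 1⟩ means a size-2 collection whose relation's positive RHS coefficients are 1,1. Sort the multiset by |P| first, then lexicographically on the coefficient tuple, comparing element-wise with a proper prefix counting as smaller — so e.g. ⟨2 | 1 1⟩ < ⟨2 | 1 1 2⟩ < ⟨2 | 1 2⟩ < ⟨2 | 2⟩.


9 collections generate NE(X_Σ); each relation:

  P = {5,9}:  v_{5} + v_{9} = v_{3}  →  sig = ⟨2 | 1⟩
  P = {4,6,7}:  v_{4} + v_{6} + v_{7} = 0  →  sig = ⟨3 | 0⟩
  P = {1,2,9}:  v_{1} + v_{2} + v_{9} = v_{6}  →  sig = ⟨3 | 1⟩
  P = {5,6,8}:  v_{5} + v_{6} + v_{8} = v_{9}  →  sig = ⟨3 | 1⟩
  P = {1,2,3}:  v_{1} + v_{2} + v_{3} = v_{5} + v_{6}  →  sig = ⟨3 | 1 1⟩
  P = {4,7,9}:  v_{4} + v_{7} + v_{9} = v_{5} + v_{8}  →  sig = ⟨3 | 1 1⟩
  P = {3,4,7}:  v_{3} + v_{4} + v_{7} = 2·v_{5} + v_{8}  →  sig = ⟨3 | 1 2⟩
  P = {3,6,8}:  v_{3} + v_{6} + v_{8} = 2·v_{9}  →  sig = ⟨3 | 2⟩
  P = {1,2,5,8}:  v_{1} + v_{2} + v_{5} + v_{8} = 0  →  sig = ⟨4 | 0⟩

Hence PRS(X_Σ) =
{ ⟨2 | 1⟩,  ⟨3 | 0⟩,  ⟨3 | 1⟩ ×2,  ⟨3 | 1 1⟩ ×2,  ⟨3 | 1 2⟩,  ⟨3 | 2⟩,  ⟨4 | 0⟩ }


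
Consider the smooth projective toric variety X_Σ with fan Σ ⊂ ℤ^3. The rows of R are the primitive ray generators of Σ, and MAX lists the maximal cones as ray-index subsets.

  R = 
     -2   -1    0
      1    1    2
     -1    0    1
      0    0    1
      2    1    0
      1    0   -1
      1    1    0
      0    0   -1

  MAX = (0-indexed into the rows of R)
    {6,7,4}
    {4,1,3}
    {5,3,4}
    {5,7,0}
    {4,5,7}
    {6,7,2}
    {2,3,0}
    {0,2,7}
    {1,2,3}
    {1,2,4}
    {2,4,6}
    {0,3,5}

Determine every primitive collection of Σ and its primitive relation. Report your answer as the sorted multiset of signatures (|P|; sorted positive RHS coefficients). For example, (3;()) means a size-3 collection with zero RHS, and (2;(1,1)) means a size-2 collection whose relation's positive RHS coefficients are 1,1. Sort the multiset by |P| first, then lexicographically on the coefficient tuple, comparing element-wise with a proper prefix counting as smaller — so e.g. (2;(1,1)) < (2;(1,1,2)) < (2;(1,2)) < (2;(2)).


Primitive collections (12):

  P = {0,4}:  v_{0} + v_{4} = 0  ⟹  sig = (2;())
  P = {2,5}:  v_{2} + v_{5} = 0  ⟹  sig = (2;())
  P = {3,7}:  v_{3} + v_{7} = 0  ⟹  sig = (2;())
  P = {0,1}:  v_{0} + v_{1} = v_{2} + v_{3}  ⟹  sig = (2;(1,1))
  P = {0,6}:  v_{0} + v_{6} = v_{2} + v_{7}  ⟹  sig = (2;(1,1))
  P = {1,5}:  v_{1} + v_{5} = v_{3} + v_{4}  ⟹  sig = (2;(1,1))
  P = {1,7}:  v_{1} + v_{7} = v_{2} + v_{4}  ⟹  sig = (2;(1,1))
  P = {3,6}:  v_{3} + v_{6} = v_{2} + v_{4}  ⟹  sig = (2;(1,1))
  P = {5,6}:  v_{5} + v_{6} = v_{4} + v_{7}  ⟹  sig = (2;(1,1))
  P = {1,6}:  v_{1} + v_{6} = 2·v_{2} + 2·v_{4}  ⟹  sig = (2;(2,2))
  P = {2,3,4}:  v_{2} + v_{3} + v_{4} = v_{1}  ⟹  sig = (3;(1))
  P = {2,4,7}:  v_{2} + v_{4} + v_{7} = v_{6}  ⟹  sig = (3;(1))

so the primitive-relation signature multiset is
    (2;())
    (2;())
    (2;())
    (2;(1,1))
    (2;(1,1))
    (2;(1,1))
    (2;(1,1))
    (2;(1,1))
    (2;(1,1))
    (2;(2,2))
    (3;(1))
    (3;(1))


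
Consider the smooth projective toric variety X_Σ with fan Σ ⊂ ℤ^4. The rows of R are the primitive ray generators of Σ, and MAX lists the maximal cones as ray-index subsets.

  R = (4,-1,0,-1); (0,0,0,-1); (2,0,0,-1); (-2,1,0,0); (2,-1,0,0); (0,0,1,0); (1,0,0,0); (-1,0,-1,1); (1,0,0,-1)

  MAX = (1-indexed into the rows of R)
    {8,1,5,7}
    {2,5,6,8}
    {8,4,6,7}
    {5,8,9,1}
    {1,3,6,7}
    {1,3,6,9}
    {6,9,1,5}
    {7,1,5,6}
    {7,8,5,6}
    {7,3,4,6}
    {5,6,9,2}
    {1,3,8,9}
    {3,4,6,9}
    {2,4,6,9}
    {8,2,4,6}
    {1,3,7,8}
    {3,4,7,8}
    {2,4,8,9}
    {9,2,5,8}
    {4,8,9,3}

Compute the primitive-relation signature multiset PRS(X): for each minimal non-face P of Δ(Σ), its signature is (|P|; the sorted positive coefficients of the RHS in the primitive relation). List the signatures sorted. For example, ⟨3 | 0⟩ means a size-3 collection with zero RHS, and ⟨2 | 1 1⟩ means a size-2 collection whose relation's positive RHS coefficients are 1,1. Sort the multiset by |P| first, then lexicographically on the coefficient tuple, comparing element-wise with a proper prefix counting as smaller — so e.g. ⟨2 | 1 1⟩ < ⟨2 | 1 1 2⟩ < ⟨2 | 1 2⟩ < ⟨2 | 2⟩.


Σ has 10 primitive collections:

  {4,5}:  v_{4} + v_{5} = 0 ; sig = ⟨2 | 0⟩
  {1,4}:  v_{1} + v_{4} = v_{3} ; sig = ⟨2 | 1⟩
  {2,7}:  v_{2} + v_{7} = v_{9} ; sig = ⟨2 | 1⟩
  {3,5}:  v_{3} + v_{5} = v_{1} ; sig = ⟨2 | 1⟩
  {7,9}:  v_{7} + v_{9} = v_{3} ; sig = ⟨2 | 1⟩
  {1,2}:  v_{1} + v_{2} = v_{5} + 2·v_{9} ; sig = ⟨2 | 1 2⟩
  {2,3}:  v_{2} + v_{3} = 2·v_{9} ; sig = ⟨2 | 2⟩
  {6,8,9}:  v_{6} + v_{8} + v_{9} = 0 ; sig = ⟨3 | 0⟩
  {3,6,8}:  v_{3} + v_{6} + v_{8} = v_{7} ; sig = ⟨3 | 1⟩
  {1,6,8}:  v_{1} + v_{6} + v_{8} = v_{5} + v_{7} ; sig = ⟨3 | 1 1⟩

Hence PRS(X_Σ) =
[⟨2 | 0⟩, ⟨2 | 1⟩, ⟨2 | 1⟩, ⟨2 | 1⟩, ⟨2 | 1⟩, ⟨2 | 1 2⟩, ⟨2 | 2⟩, ⟨3 | 0⟩, ⟨3 | 1⟩, ⟨3 | 1 1⟩]


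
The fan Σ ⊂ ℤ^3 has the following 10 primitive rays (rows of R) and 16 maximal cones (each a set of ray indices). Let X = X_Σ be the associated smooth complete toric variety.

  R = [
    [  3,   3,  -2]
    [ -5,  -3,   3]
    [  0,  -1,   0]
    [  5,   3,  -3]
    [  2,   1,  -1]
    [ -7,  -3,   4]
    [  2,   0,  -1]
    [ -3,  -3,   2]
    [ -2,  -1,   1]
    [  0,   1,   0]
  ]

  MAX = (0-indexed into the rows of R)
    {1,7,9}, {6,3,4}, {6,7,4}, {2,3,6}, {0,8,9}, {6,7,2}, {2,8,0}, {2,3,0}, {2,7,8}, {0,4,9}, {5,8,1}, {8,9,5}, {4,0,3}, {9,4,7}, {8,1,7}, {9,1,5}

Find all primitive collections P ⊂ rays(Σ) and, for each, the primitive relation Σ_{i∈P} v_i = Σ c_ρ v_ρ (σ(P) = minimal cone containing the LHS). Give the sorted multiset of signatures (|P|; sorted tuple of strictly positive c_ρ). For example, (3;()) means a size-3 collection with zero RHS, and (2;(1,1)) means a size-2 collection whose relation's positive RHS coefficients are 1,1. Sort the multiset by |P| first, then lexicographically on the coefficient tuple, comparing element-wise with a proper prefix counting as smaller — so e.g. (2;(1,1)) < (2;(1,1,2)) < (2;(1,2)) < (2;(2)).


Primitive collections (23):

  {0,7}:  v_{0} + v_{7} = 0  ⇒ sig = (2;())
  {1,3}:  v_{1} + v_{3} = 0  ⇒ sig = (2;())
  {2,9}:  v_{2} + v_{9} = 0  ⇒ sig = (2;())
  {4,8}:  v_{4} + v_{8} = 0  ⇒ sig = (2;())
  {0,6}:  v_{0} + v_{6} = v_{3}  ⇒ sig = (2;(1))
  {1,6}:  v_{1} + v_{6} = v_{7}  ⇒ sig = (2;(1))
  {2,4}:  v_{2} + v_{4} = v_{6}  ⇒ sig = (2;(1))
  {3,7}:  v_{3} + v_{7} = v_{6}  ⇒ sig = (2;(1))
  {5,6}:  v_{5} + v_{6} = v_{1}  ⇒ sig = (2;(1))
  {6,8}:  v_{6} + v_{8} = v_{2}  ⇒ sig = (2;(1))
  {6,9}:  v_{6} + v_{9} = v_{4}  ⇒ sig = (2;(1))
  {0,1}:  v_{0} + v_{1} = v_{8} + v_{9}  ⇒ sig = (2;(1,1))
  {1,2}:  v_{1} + v_{2} = v_{7} + v_{8}  ⇒ sig = (2;(1,1))
  {1,4}:  v_{1} + v_{4} = v_{7} + v_{9}  ⇒ sig = (2;(1,1))
  {2,5}:  v_{2} + v_{5} = v_{1} + v_{8}  ⇒ sig = (2;(1,1))
  {3,5}:  v_{3} + v_{5} = v_{8} + v_{9}  ⇒ sig = (2;(1,1))
  {3,8}:  v_{3} + v_{8} = v_{0} + v_{2}  ⇒ sig = (2;(1,1))
  {3,9}:  v_{3} + v_{9} = v_{0} + v_{4}  ⇒ sig = (2;(1,1))
  {4,5}:  v_{4} + v_{5} = v_{1} + v_{9}  ⇒ sig = (2;(1,1))
  {5,7}:  v_{5} + v_{7} = 2·v_{1}  ⇒ sig = (2;(2))
  {0,5}:  v_{0} + v_{5} = 2·v_{8} + 2·v_{9}  ⇒ sig = (2;(2,2))
  {1,8,9}:  v_{1} + v_{8} + v_{9} = v_{5}  ⇒ sig = (3;(1))
  {7,8,9}:  v_{7} + v_{8} + v_{9} = v_{1}  ⇒ sig = (3;(1))

Hence PRS(X_Σ) =
    (2;())
    (2;())
    (2;())
    (2;())
    (2;(1))
    (2;(1))
    (2;(1))
    (2;(1))
    (2;(1))
    (2;(1))
    (2;(1))
    (2;(1,1))
    (2;(1,1))
    (2;(1,1))
    (2;(1,1))
    (2;(1,1))
    (2;(1,1))
    (2;(1,1))
    (2;(1,1))
    (2;(2))
    (2;(2,2))
    (3;(1))
    (3;(1))


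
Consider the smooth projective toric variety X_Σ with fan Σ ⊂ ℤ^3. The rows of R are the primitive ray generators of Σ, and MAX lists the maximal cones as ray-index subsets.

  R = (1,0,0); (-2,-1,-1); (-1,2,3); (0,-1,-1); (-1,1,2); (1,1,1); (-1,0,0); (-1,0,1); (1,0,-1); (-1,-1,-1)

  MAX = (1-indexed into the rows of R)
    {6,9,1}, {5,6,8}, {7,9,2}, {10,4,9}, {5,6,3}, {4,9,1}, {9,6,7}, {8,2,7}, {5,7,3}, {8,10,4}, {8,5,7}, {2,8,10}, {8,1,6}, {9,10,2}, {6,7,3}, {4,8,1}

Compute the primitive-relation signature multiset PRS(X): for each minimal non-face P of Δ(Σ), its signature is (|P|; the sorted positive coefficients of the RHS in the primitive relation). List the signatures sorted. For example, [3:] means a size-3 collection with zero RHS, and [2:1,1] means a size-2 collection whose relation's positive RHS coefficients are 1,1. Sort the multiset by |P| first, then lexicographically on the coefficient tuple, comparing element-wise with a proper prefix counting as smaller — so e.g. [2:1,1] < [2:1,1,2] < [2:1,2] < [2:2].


23 minimal non-faces of Δ(Σ) (on 10 rays):

  P={1,7}:  v_{1} + v_{7} = 0  ⇒ sig = [2:]
  P={6,10}:  v_{6} + v_{10} = 0  ⇒ sig = [2:]
  P={8,9}:  v_{8} + v_{9} = 0  ⇒ sig = [2:]
  P={1,2}:  v_{1} + v_{2} = v_{10}  ⇒ sig = [2:1]
  P={1,10}:  v_{1} + v_{10} = v_{4}  ⇒ sig = [2:1]
  P={2,6}:  v_{2} + v_{6} = v_{7}  ⇒ sig = [2:1]
  P={3,4}:  v_{3} + v_{4} = v_{5}  ⇒ sig = [2:1]
  P={4,5}:  v_{4} + v_{5} = v_{8}  ⇒ sig = [2:1]
  P={4,6}:  v_{4} + v_{6} = v_{1}  ⇒ sig = [2:1]
  P={4,7}:  v_{4} + v_{7} = v_{10}  ⇒ sig = [2:1]
  P={7,10}:  v_{7} + v_{10} = v_{2}  ⇒ sig = [2:1]
  P={1,3}:  v_{1} + v_{3} = v_{5} + v_{6}  ⇒ sig = [2:1,1]
  P={1,5}:  v_{1} + v_{5} = v_{6} + v_{8}  ⇒ sig = [2:1,1]
  P={3,10}:  v_{3} + v_{10} = v_{5} + v_{7}  ⇒ sig = [2:1,1]
  P={5,9}:  v_{5} + v_{9} = v_{6} + v_{7}  ⇒ sig = [2:1,1]
  P={5,10}:  v_{5} + v_{10} = v_{7} + v_{8}  ⇒ sig = [2:1,1]
  P={2,3}:  v_{2} + v_{3} = v_{5} + 2·v_{7}  ⇒ sig = [2:1,2]
  P={2,5}:  v_{2} + v_{5} = 2·v_{7} + v_{8}  ⇒ sig = [2:1,2]
  P={2,4}:  v_{2} + v_{4} = 2·v_{10}  ⇒ sig = [2:2]
  P={3,8}:  v_{3} + v_{8} = 2·v_{5}  ⇒ sig = [2:2]
  P={3,9}:  v_{3} + v_{9} = 2·v_{6} + 2·v_{7}  ⇒ sig = [2:2,2]
  P={5,6,7}:  v_{5} + v_{6} + v_{7} = v_{3}  ⇒ sig = [3:1]
  P={6,7,8}:  v_{6} + v_{7} + v_{8} = v_{5}  ⇒ sig = [3:1]

Hence PRS(X_Σ) =
{ [2:] ×3,  [2:1] ×8,  [2:1,1] ×5,  [2:1,2] ×2,  [2:2] ×2,  [2:2,2],  [3:1] ×2 }


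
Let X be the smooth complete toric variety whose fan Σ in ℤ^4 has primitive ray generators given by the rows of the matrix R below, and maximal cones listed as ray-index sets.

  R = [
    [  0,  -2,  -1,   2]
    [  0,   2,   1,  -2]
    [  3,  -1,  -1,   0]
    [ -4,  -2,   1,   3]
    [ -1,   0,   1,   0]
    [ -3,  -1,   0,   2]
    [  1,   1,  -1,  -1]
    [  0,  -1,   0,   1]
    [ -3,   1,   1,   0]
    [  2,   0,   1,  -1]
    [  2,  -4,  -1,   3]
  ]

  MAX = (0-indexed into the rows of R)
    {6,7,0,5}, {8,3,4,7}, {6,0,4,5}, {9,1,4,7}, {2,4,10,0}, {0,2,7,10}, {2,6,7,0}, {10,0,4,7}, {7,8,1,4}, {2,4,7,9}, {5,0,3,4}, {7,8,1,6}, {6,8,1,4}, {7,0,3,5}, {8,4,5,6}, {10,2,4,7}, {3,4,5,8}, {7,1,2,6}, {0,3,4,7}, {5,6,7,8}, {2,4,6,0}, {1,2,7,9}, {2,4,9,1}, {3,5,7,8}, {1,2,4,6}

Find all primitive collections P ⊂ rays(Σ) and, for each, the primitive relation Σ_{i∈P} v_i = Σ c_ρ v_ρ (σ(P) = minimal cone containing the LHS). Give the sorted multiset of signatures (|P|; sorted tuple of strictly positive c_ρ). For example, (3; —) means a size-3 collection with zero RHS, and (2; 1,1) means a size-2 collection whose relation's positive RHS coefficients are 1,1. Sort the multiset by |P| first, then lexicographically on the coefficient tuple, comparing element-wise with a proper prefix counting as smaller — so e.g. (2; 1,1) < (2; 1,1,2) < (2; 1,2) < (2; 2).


The 23 primitive collections of Σ (r=11, n=4):

  • {0,1}:  v_{0} + v_{1} = 0  so sig = (2; —)
  • {2,8}:  v_{2} + v_{8} = 0  so sig = (2; —)
  • {0,8}:  v_{0} + v_{8} = v_{5}  so sig = (2; 1)
  • {1,5}:  v_{1} + v_{5} = v_{8}  so sig = (2; 1)
  • {2,5}:  v_{2} + v_{5} = v_{0}  so sig = (2; 1)
  • {3,6}:  v_{3} + v_{6} = v_{5}  so sig = (2; 1)
  • {5,9}:  v_{5} + v_{9} = v_{4} + v_{7}  so sig = (2; 1,1)
  • {6,9}:  v_{6} + v_{9} = v_{1} + v_{2}  so sig = (2; 1,1)
  • {6,10}:  v_{6} + v_{10} = v_{0} + v_{2}  so sig = (2; 1,1)
  • {0,9}:  v_{0} + v_{9} = v_{2} + v_{4} + v_{7}  so sig = (2; 1,1,1)
  • {1,3}:  v_{1} + v_{3} = v_{4} + v_{7} + v_{8}  so sig = (2; 1,1,1)
  • {1,10}:  v_{1} + v_{10} = v_{2} + v_{4} + v_{7}  so sig = (2; 1,1,1)
  • {2,3}:  v_{2} + v_{3} = v_{0} + v_{4} + v_{7}  so sig = (2; 1,1,1)
  • {8,9}:  v_{8} + v_{9} = v_{1} + v_{4} + v_{7}  so sig = (2; 1,1,1)
  • {8,10}:  v_{8} + v_{10} = v_{0} + v_{4} + v_{7}  so sig = (2; 1,1,1)
  • {5,10}:  v_{5} + v_{10} = 2·v_{0} + v_{4} + v_{7}  so sig = (2; 1,1,2)
  • {3,9}:  v_{3} + v_{9} = 2·v_{4} + 2·v_{7}  so sig = (2; 2,2)
  • {3,10}:  v_{3} + v_{10} = 2·v_{0} + 2·v_{4} + 2·v_{7}  so sig = (2; 2,2,2)
  • {9,10}:  v_{9} + v_{10} = 2·v_{2} + 2·v_{4} + 2·v_{7}  so sig = (2; 2,2,2)
  • {4,6,7}:  v_{4} + v_{6} + v_{7} = 0  so sig = (3; —)
  • {4,5,7}:  v_{4} + v_{5} + v_{7} = v_{3}  so sig = (3; 1)
  • {0,2,4,7}:  v_{0} + v_{2} + v_{4} + v_{7} = v_{10}  so sig = (4; 1)
  • {1,2,4,7}:  v_{1} + v_{2} + v_{4} + v_{7} = v_{9}  so sig = (4; 1)

Hence PRS(X_Σ) =
{ (2; —) ×2,  (2; 1) ×4,  (2; 1,1) ×3,  (2; 1,1,1) ×6,  (2; 1,1,2),  (2; 2,2),  (2; 2,2,2) ×2,  (3; —),  (3; 1),  (4; 1) ×2 }


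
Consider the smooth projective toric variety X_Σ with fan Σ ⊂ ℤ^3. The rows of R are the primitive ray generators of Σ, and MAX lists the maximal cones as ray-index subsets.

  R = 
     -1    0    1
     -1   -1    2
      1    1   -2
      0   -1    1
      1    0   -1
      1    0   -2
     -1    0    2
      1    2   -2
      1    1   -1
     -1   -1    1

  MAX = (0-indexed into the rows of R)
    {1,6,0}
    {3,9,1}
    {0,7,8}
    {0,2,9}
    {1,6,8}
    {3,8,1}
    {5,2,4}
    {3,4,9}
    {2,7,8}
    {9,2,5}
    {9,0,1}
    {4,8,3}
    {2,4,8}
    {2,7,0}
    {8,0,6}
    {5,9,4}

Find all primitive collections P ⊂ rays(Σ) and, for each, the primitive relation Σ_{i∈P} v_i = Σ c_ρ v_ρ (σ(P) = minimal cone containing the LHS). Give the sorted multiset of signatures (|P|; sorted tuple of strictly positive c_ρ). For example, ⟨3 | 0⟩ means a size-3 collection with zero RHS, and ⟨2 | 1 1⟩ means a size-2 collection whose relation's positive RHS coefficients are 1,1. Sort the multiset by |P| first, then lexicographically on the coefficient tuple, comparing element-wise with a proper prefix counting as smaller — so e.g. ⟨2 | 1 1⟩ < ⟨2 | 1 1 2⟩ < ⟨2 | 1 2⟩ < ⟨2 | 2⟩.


Minimal non-faces — 24 found among 10 rays, 16 max cones:

  P={0,4}:  v_{0} + v_{4} = 0 ; sig = ⟨2 | 0⟩
  P={1,2}:  v_{1} + v_{2} = 0 ; sig = ⟨2 | 0⟩
  P={5,6}:  v_{5} + v_{6} = 0 ; sig = ⟨2 | 0⟩
  P={8,9}:  v_{8} + v_{9} = 0 ; sig = ⟨2 | 0⟩
  P={0,3}:  v_{0} + v_{3} = v_{1} ; sig = ⟨2 | 1⟩
  P={1,4}:  v_{1} + v_{4} = v_{3} ; sig = ⟨2 | 1⟩
  P={2,3}:  v_{2} + v_{3} = v_{4} ; sig = ⟨2 | 1⟩
  P={3,7}:  v_{3} + v_{7} = v_{8} ; sig = ⟨2 | 1⟩
  P={0,5}:  v_{0} + v_{5} = v_{2} + v_{9} ; sig = ⟨2 | 1 1⟩
  P={1,5}:  v_{1} + v_{5} = v_{4} + v_{9} ; sig = ⟨2 | 1 1⟩
  P={1,7}:  v_{1} + v_{7} = v_{0} + v_{8} ; sig = ⟨2 | 1 1⟩
  P={2,6}:  v_{2} + v_{6} = v_{0} + v_{8} ; sig = ⟨2 | 1 1⟩
  P={4,6}:  v_{4} + v_{6} = v_{1} + v_{8} ; sig = ⟨2 | 1 1⟩
  P={4,7}:  v_{4} + v_{7} = v_{2} + v_{8} ; sig = ⟨2 | 1 1⟩
  P={5,8}:  v_{5} + v_{8} = v_{2} + v_{4} ; sig = ⟨2 | 1 1⟩
  P={6,9}:  v_{6} + v_{9} = v_{0} + v_{1} ; sig = ⟨2 | 1 1⟩
  P={7,9}:  v_{7} + v_{9} = v_{0} + v_{2} ; sig = ⟨2 | 1 1⟩
  P={3,5}:  v_{3} + v_{5} = 2·v_{4} + v_{9} ; sig = ⟨2 | 1 2⟩
  P={3,6}:  v_{3} + v_{6} = 2·v_{1} + v_{8} ; sig = ⟨2 | 1 2⟩
  P={5,7}:  v_{5} + v_{7} = 2·v_{2} ; sig = ⟨2 | 2⟩
  P={6,7}:  v_{6} + v_{7} = 2·v_{0} + 2·v_{8} ; sig = ⟨2 | 2 2⟩
  P={0,1,8}:  v_{0} + v_{1} + v_{8} = v_{6} ; sig = ⟨3 | 1⟩
  P={0,2,8}:  v_{0} + v_{2} + v_{8} = v_{7} ; sig = ⟨3 | 1⟩
  P={2,4,9}:  v_{2} + v_{4} + v_{9} = v_{5} ; sig = ⟨3 | 1⟩

Hence PRS(X_Σ) =
    |P|=2: 21 collections, coeffs (), (), (), (), (1), (1), (1), (1), (1,1), (1,1), (1,1), (1,1), (1,1), (1,1), (1,1), (1,1), (1,1), (1,2), (1,2), (2), (2,2)
    |P|=3: 3 collections, coeffs (1), (1), (1)


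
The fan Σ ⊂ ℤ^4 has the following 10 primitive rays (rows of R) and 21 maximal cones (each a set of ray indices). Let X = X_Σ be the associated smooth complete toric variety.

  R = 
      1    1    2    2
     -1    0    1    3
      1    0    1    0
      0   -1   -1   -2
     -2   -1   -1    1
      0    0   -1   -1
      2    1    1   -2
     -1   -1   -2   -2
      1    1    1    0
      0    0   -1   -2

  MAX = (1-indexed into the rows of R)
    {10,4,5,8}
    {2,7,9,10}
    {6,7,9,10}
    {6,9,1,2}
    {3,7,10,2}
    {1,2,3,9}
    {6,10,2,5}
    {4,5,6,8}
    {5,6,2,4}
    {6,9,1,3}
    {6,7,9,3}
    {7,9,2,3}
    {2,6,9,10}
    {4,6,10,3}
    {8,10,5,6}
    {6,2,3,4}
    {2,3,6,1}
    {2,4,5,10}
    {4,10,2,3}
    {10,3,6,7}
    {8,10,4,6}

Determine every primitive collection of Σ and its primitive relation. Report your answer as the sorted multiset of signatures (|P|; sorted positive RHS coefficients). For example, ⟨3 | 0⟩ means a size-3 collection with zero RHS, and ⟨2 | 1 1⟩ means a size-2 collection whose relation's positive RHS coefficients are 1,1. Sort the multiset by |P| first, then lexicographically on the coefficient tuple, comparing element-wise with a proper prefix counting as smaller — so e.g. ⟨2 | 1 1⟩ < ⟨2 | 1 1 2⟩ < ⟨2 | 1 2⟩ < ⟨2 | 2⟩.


20 collections generate NE(X_Σ); each relation:

  P = {1,8}:  v_{1} + v_{8} = 0  so sig = ⟨2 | 0⟩
  P = {1,4}:  v_{1} + v_{4} = v_{3}  so sig = ⟨2 | 1⟩
  P = {1,5}:  v_{1} + v_{5} = v_{2}  so sig = ⟨2 | 1⟩
  P = {1,10}:  v_{1} + v_{10} = v_{9}  so sig = ⟨2 | 1⟩
  P = {2,8}:  v_{2} + v_{8} = v_{5}  so sig = ⟨2 | 1⟩
  P = {3,8}:  v_{3} + v_{8} = v_{4}  so sig = ⟨2 | 1⟩
  P = {8,9}:  v_{8} + v_{9} = v_{10}  so sig = ⟨2 | 1⟩
  P = {3,5}:  v_{3} + v_{5} = v_{2} + v_{4}  so sig = ⟨2 | 1 1⟩
  P = {4,9}:  v_{4} + v_{9} = v_{3} + v_{10}  so sig = ⟨2 | 1 1⟩
  P = {5,9}:  v_{5} + v_{9} = v_{2} + v_{10}  so sig = ⟨2 | 1 1⟩
  P = {5,7}:  v_{5} + v_{7} = v_{2} + v_{3} + 2·v_{10}  so sig = ⟨2 | 1 1 2⟩
  P = {1,7}:  v_{1} + v_{7} = v_{3} + 2·v_{9}  so sig = ⟨2 | 1 2⟩
  P = {7,8}:  v_{7} + v_{8} = v_{3} + 2·v_{10}  so sig = ⟨2 | 1 2⟩
  P = {4,7}:  v_{4} + v_{7} = 2·v_{3} + 2·v_{10}  so sig = ⟨2 | 2 2⟩
  P = {2,6,7}:  v_{2} + v_{6} + v_{7} = v_{9}  so sig = ⟨3 | 1⟩
  P = {3,9,10}:  v_{3} + v_{9} + v_{10} = v_{7}  so sig = ⟨3 | 1⟩
  P = {2,3,6,10}:  v_{2} + v_{3} + v_{6} + v_{10} = 0  so sig = ⟨4 | 0⟩
  P = {2,3,6,9}:  v_{2} + v_{3} + v_{6} + v_{9} = v_{1}  so sig = ⟨4 | 1⟩
  P = {2,4,6,10}:  v_{2} + v_{4} + v_{6} + v_{10} = v_{8}  so sig = ⟨4 | 1⟩
  P = {4,5,6,10}:  v_{4} + v_{5} + v_{6} + v_{10} = 2·v_{8}  so sig = ⟨4 | 2⟩

Signatures (|P|; sorted positive RHS coefficients), sorted:
    ⟨2 | 0⟩
    ⟨2 | 1⟩
    ⟨2 | 1⟩
    ⟨2 | 1⟩
    ⟨2 | 1⟩
    ⟨2 | 1⟩
    ⟨2 | 1⟩
    ⟨2 | 1 1⟩
    ⟨2 | 1 1⟩
    ⟨2 | 1 1⟩
    ⟨2 | 1 1 2⟩
    ⟨2 | 1 2⟩
    ⟨2 | 1 2⟩
    ⟨2 | 2 2⟩
    ⟨3 | 1⟩
    ⟨3 | 1⟩
    ⟨4 | 0⟩
    ⟨4 | 1⟩
    ⟨4 | 1⟩
    ⟨4 | 2⟩


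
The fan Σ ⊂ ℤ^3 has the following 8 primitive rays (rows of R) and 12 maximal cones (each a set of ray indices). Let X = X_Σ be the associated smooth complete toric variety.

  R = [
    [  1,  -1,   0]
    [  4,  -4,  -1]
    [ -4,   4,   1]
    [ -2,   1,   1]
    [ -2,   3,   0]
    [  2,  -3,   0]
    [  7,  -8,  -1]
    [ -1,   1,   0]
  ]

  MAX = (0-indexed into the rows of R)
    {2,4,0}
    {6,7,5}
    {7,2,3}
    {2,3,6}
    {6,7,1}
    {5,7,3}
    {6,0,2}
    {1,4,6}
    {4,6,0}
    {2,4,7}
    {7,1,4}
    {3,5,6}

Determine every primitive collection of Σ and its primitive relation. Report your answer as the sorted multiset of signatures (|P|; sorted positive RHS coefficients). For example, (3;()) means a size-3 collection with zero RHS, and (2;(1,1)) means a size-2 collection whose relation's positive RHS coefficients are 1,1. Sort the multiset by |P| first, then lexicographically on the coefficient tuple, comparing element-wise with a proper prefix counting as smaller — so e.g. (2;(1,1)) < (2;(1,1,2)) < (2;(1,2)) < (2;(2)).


Σ has 14 primitive collections:

  {0,7}:  v_{0} + v_{7} = 0 — sig = (2;())
  {1,2}:  v_{1} + v_{2} = 0 — sig = (2;())
  {4,5}:  v_{4} + v_{5} = 0 — sig = (2;())
  {1,3}:  v_{1} + v_{3} = v_{5} — sig = (2;(1))
  {2,5}:  v_{2} + v_{5} = v_{3} — sig = (2;(1))
  {3,4}:  v_{3} + v_{4} = v_{2} — sig = (2;(1))
  {0,1}:  v_{0} + v_{1} = v_{4} + v_{6} — sig = (2;(1,1))
  {0,5}:  v_{0} + v_{5} = v_{2} + v_{6} — sig = (2;(1,1))
  {1,5}:  v_{1} + v_{5} = v_{6} + v_{7} — sig = (2;(1,1))
  {0,3}:  v_{0} + v_{3} = 2·v_{2} + v_{6} — sig = (2;(1,2))
  {2,4,6}:  v_{2} + v_{4} + v_{6} = v_{0} — sig = (3;(1))
  {2,6,7}:  v_{2} + v_{6} + v_{7} = v_{5} — sig = (3;(1))
  {4,6,7}:  v_{4} + v_{6} + v_{7} = v_{1} — sig = (3;(1))
  {3,6,7}:  v_{3} + v_{6} + v_{7} = 2·v_{5} — sig = (3;(2))

Sorted signature multiset PRS(X):
{ (2;()) ×3,  (2;(1)) ×3,  (2;(1,1)) ×3,  (2;(1,2)),  (3;(1)) ×3,  (3;(2)) }


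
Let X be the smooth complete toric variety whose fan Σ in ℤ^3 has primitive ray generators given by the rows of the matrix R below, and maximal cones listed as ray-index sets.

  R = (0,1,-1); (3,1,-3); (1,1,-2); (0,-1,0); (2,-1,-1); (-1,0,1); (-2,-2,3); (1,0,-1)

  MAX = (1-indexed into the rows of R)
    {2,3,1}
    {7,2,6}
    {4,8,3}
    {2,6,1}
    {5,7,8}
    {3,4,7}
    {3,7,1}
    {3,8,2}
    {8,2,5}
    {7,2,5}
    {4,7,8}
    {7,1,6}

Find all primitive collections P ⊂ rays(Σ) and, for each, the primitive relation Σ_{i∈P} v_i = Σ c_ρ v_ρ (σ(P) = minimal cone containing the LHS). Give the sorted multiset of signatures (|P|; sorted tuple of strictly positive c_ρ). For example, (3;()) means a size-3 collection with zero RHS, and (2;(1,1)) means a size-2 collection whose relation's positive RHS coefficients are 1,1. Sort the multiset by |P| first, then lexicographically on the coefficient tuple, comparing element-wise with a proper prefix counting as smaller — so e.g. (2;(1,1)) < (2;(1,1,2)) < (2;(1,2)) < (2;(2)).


14 minimal non-faces of Δ(Σ) (on 8 rays):

  {6,8}:  v_{6} + v_{8} = 0  ⟹  sig = (2;())
  {1,8}:  v_{1} + v_{8} = v_{3}  ⟹  sig = (2;(1))
  {3,6}:  v_{3} + v_{6} = v_{1}  ⟹  sig = (2;(1))
  {4,6}:  v_{4} + v_{6} = v_{3} + v_{7}  ⟹  sig = (2;(1,1))
  {5,6}:  v_{5} + v_{6} = v_{2} + v_{7}  ⟹  sig = (2;(1,1))
  {1,4}:  v_{1} + v_{4} = 2·v_{3} + v_{7}  ⟹  sig = (2;(1,2))
  {4,5}:  v_{4} + v_{5} = v_{7} + 4·v_{8}  ⟹  sig = (2;(1,4))
  {1,5}:  v_{1} + v_{5} = 2·v_{8}  ⟹  sig = (2;(2))
  {2,4}:  v_{2} + v_{4} = 3·v_{8}  ⟹  sig = (2;(3))
  {3,5}:  v_{3} + v_{5} = 3·v_{8}  ⟹  sig = (2;(3))
  {1,2,7}:  v_{1} + v_{2} + v_{7} = v_{8}  ⟹  sig = (3;(1))
  {2,7,8}:  v_{2} + v_{7} + v_{8} = v_{5}  ⟹  sig = (3;(1))
  {3,7,8}:  v_{3} + v_{7} + v_{8} = v_{4}  ⟹  sig = (3;(1))
  {2,3,7}:  v_{2} + v_{3} + v_{7} = 2·v_{8}  ⟹  sig = (3;(2))

Signatures (|P|; sorted positive RHS coefficients), sorted:
    (2;())
    (2;(1))
    (2;(1))
    (2;(1,1))
    (2;(1,1))
    (2;(1,2))
    (2;(1,4))
    (2;(2))
    (2;(3))
    (2;(3))
    (3;(1))
    (3;(1))
    (3;(1))
    (3;(2))


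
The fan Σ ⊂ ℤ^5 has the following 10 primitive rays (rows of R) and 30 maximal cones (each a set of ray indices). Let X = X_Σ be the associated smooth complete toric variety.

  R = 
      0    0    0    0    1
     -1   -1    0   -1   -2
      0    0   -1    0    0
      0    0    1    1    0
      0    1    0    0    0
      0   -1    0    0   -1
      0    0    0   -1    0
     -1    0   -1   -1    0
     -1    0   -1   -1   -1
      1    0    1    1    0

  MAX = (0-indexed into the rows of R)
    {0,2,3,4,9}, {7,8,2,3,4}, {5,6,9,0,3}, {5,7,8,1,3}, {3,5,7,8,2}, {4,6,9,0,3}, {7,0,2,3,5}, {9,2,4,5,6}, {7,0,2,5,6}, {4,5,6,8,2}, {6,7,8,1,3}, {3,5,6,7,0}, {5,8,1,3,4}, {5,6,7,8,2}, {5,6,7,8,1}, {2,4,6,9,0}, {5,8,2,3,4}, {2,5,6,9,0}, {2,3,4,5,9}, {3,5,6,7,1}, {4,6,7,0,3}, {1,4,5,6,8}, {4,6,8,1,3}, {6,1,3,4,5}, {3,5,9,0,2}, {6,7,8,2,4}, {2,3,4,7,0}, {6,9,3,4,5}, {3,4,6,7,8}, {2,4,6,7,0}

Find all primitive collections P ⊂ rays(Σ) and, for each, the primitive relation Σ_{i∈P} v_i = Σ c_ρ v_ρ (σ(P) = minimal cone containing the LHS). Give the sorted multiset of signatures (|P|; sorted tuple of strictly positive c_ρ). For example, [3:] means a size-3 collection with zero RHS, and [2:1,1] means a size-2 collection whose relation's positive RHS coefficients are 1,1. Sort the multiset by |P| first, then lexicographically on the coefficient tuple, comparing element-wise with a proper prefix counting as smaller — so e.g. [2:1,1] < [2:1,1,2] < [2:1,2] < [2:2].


11 collections generate NE(X_Σ); each relation:

  • {7,9}:  v_{7} + v_{9} = 0  ⟹  sig = [2:]
  • {0,8}:  v_{0} + v_{8} = v_{7}  ⟹  sig = [2:1]
  • {1,2}:  v_{1} + v_{2} = v_{5} + v_{8}  ⟹  sig = [2:1,1]
  • {8,9}:  v_{8} + v_{9} = v_{4} + v_{5}  ⟹  sig = [2:1,1]
  • {0,1}:  v_{0} + v_{1} = v_{3} + v_{5} + v_{6} + v_{7}  ⟹  sig = [2:1,1,1,1]
  • {1,9}:  v_{1} + v_{9} = v_{3} + v_{4} + 2·v_{5} + v_{6}  ⟹  sig = [2:1,1,1,2]
  • {0,4,5}:  v_{0} + v_{4} + v_{5} = 0  ⟹  sig = [3:]
  • {2,3,6}:  v_{2} + v_{3} + v_{6} = 0  ⟹  sig = [3:]
  • {4,5,7}:  v_{4} + v_{5} + v_{7} = v_{8}  ⟹  sig = [3:1]
  • {1,4,7}:  v_{1} + v_{4} + v_{7} = v_{3} + v_{6} + 2·v_{8}  ⟹  sig = [3:1,1,2]
  • {3,5,6,8}:  v_{3} + v_{5} + v_{6} + v_{8} = v_{1}  ⟹  sig = [4:1]

so the primitive-relation signature multiset is
[[2:], [2:1], [2:1,1], [2:1,1], [2:1,1,1,1], [2:1,1,1,2], [3:], [3:], [3:1], [3:1,1,2], [4:1]]


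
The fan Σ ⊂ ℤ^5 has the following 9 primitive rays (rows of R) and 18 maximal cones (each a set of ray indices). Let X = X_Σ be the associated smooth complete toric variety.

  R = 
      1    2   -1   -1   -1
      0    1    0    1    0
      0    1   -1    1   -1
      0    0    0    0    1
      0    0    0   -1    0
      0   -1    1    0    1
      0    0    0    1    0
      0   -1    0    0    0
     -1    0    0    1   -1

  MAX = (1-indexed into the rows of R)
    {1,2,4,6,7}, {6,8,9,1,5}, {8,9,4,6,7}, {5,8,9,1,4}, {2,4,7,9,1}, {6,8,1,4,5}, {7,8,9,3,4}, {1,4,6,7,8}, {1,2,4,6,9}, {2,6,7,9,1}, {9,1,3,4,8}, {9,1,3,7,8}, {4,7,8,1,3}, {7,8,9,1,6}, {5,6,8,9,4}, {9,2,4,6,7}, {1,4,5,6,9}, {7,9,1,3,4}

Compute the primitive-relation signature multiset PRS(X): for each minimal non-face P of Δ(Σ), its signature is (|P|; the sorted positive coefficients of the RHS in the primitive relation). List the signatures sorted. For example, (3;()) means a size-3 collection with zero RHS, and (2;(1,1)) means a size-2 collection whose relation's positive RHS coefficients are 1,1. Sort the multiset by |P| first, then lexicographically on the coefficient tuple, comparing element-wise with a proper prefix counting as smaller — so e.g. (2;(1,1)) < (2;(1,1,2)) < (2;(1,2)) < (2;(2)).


Δ(Σ) — 9 vertices, 9 min non-faces:

  {5,7}:  v_{5} + v_{7} = 0  ⇒ sig = (2;())
  {2,8}:  v_{2} + v_{8} = v_{7}  ⇒ sig = (2;(1))
  {3,6}:  v_{3} + v_{6} = v_{7}  ⇒ sig = (2;(1))
  {2,5}:  v_{2} + v_{5} = v_{1} + v_{4} + v_{6} + v_{9}  ⇒ sig = (2;(1,1,1,1))
  {3,5}:  v_{3} + v_{5} = v_{1} + v_{4} + v_{8} + v_{9}  ⇒ sig = (2;(1,1,1,1))
  {2,3}:  v_{2} + v_{3} = v_{1} + v_{4} + 2·v_{7} + v_{9}  ⇒ sig = (2;(1,1,1,2))
  {1,4,6,8,9}:  v_{1} + v_{4} + v_{6} + v_{8} + v_{9} = 0  ⇒ sig = (5;())
  {1,4,6,7,9}:  v_{1} + v_{4} + v_{6} + v_{7} + v_{9} = v_{2}  ⇒ sig = (5;(1))
  {1,4,7,8,9}:  v_{1} + v_{4} + v_{7} + v_{8} + v_{9} = v_{3}  ⇒ sig = (5;(1))

Signatures (|P|; sorted positive RHS coefficients), sorted:
    (2;())
    (2;(1))
    (2;(1))
    (2;(1,1,1,1))
    (2;(1,1,1,1))
    (2;(1,1,1,2))
    (5;())
    (5;(1))
    (5;(1))
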